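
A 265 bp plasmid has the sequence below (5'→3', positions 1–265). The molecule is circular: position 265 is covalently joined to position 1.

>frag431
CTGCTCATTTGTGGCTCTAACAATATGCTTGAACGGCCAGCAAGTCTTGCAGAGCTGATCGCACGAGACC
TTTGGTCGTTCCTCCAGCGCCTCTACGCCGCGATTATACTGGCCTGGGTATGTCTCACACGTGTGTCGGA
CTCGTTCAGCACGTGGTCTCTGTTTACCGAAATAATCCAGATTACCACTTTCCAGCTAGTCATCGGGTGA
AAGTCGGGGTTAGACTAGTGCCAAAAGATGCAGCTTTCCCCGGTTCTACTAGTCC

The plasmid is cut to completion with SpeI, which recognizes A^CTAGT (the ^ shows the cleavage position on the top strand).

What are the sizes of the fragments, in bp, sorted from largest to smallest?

SpeI sites (ACTAGT) start at positions 224, 258.
SpeI cuts after the first base of each site, so after positions 224, 258.
Circular molecule, 2 cuts → 2 fragments:
  225–258 → 34 bp
  259–265 then 1–224 → 7 + 224 = 231 bp
Sorted largest to smallest: 231, 34 bp.

231, 34 bp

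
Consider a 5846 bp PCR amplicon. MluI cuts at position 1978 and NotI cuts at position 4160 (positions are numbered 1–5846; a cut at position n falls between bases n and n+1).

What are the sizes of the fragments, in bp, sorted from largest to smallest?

2182, 1978, 1686 bp

Combined cut positions (sorted): 1978, 4160.
Linear molecule, 2 cuts → 3 fragments:
  1978 − 0 = 1978 bp
  4160 − 1978 = 2182 bp
  5846 − 4160 = 1686 bp
Sorted largest to smallest: 2182, 1978, 1686 bp.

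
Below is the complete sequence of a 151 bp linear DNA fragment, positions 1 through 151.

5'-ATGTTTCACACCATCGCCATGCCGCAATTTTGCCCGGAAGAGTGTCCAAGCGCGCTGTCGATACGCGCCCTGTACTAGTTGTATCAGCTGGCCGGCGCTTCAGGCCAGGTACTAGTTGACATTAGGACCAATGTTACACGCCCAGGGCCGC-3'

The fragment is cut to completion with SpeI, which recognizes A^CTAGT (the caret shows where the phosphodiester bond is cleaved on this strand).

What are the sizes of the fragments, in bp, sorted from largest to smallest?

SpeI sites (ACTAGT) start at positions 74, 111.
SpeI cuts after the first base of each site, so after positions 74, 111.
Linear molecule, 2 cuts → 3 fragments:
  1–74 → 74 bp
  75–111 → 37 bp
  112–151 → 40 bp
Sorted largest to smallest: 74, 40, 37 bp.

74, 40, 37 bp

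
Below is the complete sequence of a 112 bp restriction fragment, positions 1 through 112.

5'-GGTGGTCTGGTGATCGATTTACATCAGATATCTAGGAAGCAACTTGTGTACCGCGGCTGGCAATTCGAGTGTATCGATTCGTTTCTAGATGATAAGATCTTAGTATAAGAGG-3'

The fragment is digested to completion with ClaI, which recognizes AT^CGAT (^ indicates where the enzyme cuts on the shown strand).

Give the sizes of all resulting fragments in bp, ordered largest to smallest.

ClaI sites (ATCGAT) start at positions 13, 73.
ClaI cuts after base 2 of each site, so after positions 14, 74.
Linear molecule, 2 cuts → 3 fragments:
  1–14 → 14 bp
  15–74 → 60 bp
  75–112 → 38 bp
Sorted largest to smallest: 60, 38, 14 bp.

60, 38, 14 bp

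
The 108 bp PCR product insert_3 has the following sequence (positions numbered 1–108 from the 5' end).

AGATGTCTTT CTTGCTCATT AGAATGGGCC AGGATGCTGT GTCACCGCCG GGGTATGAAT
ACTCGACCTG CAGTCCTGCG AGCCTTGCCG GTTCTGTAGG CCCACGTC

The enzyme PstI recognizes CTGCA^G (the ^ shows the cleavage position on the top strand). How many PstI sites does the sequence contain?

1

CTGCAG occurs starting at position 68.
PstI cuts at 1 site.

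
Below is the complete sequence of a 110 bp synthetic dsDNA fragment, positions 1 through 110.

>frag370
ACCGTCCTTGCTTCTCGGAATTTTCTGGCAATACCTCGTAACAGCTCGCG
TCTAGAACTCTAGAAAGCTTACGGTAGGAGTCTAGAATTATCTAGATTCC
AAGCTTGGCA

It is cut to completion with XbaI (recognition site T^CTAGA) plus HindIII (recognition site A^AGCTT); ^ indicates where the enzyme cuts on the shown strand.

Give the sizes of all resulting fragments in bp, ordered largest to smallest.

51, 16, 10, 10, 9, 8, 6 bp

XbaI sites (TCTAGA) start at positions 51, 59, 81, 91.
XbaI cuts after the first base of each site, so after positions 51, 59, 81, 91.
HindIII sites (AAGCTT) start at positions 65, 101.
HindIII cuts after the first base of each site, so after positions 65, 101.
Combined cut positions: 51, 59, 65, 81, 91, 101.
Linear molecule, 6 cuts → 7 fragments:
  1–51 → 51 bp
  52–59 → 8 bp
  60–65 → 6 bp
  66–81 → 16 bp
  82–91 → 10 bp
  92–101 → 10 bp
  102–110 → 9 bp
Sorted largest to smallest: 51, 16, 10, 10, 9, 8, 6 bp.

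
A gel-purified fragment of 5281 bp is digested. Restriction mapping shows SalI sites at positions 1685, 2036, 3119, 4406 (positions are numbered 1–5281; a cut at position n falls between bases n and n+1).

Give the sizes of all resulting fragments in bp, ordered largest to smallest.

Linear molecule, 4 cuts → 5 fragments:
  1685 − 0 = 1685 bp
  2036 − 1685 = 351 bp
  3119 − 2036 = 1083 bp
  4406 − 3119 = 1287 bp
  5281 − 4406 = 875 bp
Sorted largest to smallest: 1685, 1287, 1083, 875, 351 bp.

1685, 1287, 1083, 875, 351 bp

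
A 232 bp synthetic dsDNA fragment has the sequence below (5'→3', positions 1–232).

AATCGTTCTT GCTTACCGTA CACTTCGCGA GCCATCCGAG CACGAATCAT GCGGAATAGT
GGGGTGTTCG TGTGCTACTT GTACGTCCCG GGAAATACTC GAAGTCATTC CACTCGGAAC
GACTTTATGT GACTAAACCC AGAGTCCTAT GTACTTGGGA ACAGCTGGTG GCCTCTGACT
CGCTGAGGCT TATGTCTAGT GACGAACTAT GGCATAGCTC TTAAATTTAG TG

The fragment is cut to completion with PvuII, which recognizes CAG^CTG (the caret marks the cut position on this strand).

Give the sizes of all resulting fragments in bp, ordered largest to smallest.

The PvuII site (CAGCTG) starts at position 162.
PvuII cuts after base 3 of each site, so after position 164.
Linear molecule, 1 cut → 2 fragments:
  1–164 → 164 bp
  165–232 → 68 bp
Sorted largest to smallest: 164, 68 bp.

164, 68 bp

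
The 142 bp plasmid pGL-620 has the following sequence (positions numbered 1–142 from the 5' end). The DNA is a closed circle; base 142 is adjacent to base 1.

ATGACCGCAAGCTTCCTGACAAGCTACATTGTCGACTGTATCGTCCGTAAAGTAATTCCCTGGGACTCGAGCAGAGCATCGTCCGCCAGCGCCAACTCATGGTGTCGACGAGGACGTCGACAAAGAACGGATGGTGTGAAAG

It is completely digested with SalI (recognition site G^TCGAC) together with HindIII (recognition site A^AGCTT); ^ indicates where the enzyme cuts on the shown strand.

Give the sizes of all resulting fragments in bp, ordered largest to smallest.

73, 35, 22, 12 bp

SalI sites (GTCGAC) start at positions 31, 104, 116.
SalI cuts after the first base of each site, so after positions 31, 104, 116.
The HindIII site (AAGCTT) starts at position 9.
HindIII cuts after the first base of each site, so after position 9.
Combined cut positions: 9, 31, 104, 116.
Circular molecule, 4 cuts → 4 fragments:
  10–31 → 22 bp
  32–104 → 73 bp
  105–116 → 12 bp
  117–142 then 1–9 → 26 + 9 = 35 bp
Sorted largest to smallest: 73, 35, 22, 12 bp.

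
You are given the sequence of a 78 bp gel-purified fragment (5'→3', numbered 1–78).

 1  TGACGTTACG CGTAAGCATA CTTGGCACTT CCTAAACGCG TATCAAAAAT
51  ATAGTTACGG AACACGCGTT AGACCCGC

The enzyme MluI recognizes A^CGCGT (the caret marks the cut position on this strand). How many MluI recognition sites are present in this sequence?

ACGCGT occurs starting at positions 8, 36, 64.
MluI cuts at 3 sites.

3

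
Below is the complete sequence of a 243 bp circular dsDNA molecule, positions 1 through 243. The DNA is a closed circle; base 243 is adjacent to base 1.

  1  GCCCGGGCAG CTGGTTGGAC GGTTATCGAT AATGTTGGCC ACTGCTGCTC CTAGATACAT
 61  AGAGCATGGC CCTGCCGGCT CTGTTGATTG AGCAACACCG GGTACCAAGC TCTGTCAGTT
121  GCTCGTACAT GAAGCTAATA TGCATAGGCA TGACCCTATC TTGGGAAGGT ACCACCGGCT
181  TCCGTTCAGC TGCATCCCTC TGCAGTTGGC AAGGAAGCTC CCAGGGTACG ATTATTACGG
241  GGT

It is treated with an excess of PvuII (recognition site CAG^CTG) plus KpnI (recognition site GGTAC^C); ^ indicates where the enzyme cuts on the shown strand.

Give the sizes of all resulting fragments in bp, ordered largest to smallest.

PvuII sites (CAGCTG) start at positions 8, 187.
PvuII cuts after base 3 of each site, so after positions 10, 189.
KpnI sites (GGTACC) start at positions 101, 168.
KpnI cuts after base 5 of each site (before the last base), so after positions 105, 172.
Combined cut positions: 10, 105, 172, 189.
Circular molecule, 4 cuts → 4 fragments:
  11–105 → 95 bp
  106–172 → 67 bp
  173–189 → 17 bp
  190–243 then 1–10 → 54 + 10 = 64 bp
Sorted largest to smallest: 95, 67, 64, 17 bp.

95, 67, 64, 17 bp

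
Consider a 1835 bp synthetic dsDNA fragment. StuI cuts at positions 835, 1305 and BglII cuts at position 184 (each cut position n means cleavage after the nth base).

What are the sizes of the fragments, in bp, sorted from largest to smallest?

651, 530, 470, 184 bp

Combined cut positions (sorted): 184, 835, 1305.
Linear molecule, 3 cuts → 4 fragments:
  184 − 0 = 184 bp
  835 − 184 = 651 bp
  1305 − 835 = 470 bp
  1835 − 1305 = 530 bp
Sorted largest to smallest: 651, 530, 470, 184 bp.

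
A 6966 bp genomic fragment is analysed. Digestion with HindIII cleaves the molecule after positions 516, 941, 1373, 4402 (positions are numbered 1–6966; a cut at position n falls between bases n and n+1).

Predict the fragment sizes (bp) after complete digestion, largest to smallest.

3029, 2564, 516, 432, 425 bp

Linear molecule, 4 cuts → 5 fragments:
  516 − 0 = 516 bp
  941 − 516 = 425 bp
  1373 − 941 = 432 bp
  4402 − 1373 = 3029 bp
  6966 − 4402 = 2564 bp
Sorted largest to smallest: 3029, 2564, 516, 432, 425 bp.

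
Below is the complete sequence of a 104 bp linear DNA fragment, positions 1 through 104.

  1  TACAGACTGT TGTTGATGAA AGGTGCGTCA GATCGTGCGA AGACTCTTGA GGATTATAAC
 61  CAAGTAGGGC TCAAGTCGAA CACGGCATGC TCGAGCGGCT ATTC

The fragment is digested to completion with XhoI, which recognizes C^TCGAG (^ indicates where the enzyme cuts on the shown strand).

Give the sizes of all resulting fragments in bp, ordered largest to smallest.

90, 14 bp

The XhoI site (CTCGAG) starts at position 90.
XhoI cuts after the first base of each site, so after position 90.
Linear molecule, 1 cut → 2 fragments:
  1–90 → 90 bp
  91–104 → 14 bp
Sorted largest to smallest: 90, 14 bp.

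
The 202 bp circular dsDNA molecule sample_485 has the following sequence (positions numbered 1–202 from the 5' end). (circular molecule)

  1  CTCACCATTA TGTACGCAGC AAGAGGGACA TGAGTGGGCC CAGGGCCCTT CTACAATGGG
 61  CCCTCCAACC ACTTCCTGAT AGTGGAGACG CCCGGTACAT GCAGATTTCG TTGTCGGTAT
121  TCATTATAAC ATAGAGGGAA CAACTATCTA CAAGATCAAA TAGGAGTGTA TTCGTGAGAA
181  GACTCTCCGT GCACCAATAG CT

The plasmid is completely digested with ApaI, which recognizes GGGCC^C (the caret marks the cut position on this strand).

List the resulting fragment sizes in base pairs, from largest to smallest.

180, 15, 7 bp

ApaI sites (GGGCCC) start at positions 36, 43, 58.
ApaI cuts after base 5 of each site (before the last base), so after positions 40, 47, 62.
Circular molecule, 3 cuts → 3 fragments:
  41–47 → 7 bp
  48–62 → 15 bp
  63–202 then 1–40 → 140 + 40 = 180 bp
Sorted largest to smallest: 180, 15, 7 bp.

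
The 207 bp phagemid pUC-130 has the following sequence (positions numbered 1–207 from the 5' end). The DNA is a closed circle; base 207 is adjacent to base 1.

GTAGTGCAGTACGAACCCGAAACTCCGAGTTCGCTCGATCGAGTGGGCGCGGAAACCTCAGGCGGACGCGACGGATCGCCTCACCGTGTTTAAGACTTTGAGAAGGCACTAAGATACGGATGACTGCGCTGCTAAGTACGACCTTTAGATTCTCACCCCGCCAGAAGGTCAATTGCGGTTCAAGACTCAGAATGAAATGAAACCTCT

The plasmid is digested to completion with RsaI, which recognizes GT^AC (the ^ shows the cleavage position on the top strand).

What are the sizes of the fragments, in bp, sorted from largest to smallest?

RsaI sites (GTAC) start at positions 9, 136.
RsaI cuts after base 2 of each site, so after positions 10, 137.
Circular molecule, 2 cuts → 2 fragments:
  11–137 → 127 bp
  138–207 then 1–10 → 70 + 10 = 80 bp
Sorted largest to smallest: 127, 80 bp.

127, 80 bp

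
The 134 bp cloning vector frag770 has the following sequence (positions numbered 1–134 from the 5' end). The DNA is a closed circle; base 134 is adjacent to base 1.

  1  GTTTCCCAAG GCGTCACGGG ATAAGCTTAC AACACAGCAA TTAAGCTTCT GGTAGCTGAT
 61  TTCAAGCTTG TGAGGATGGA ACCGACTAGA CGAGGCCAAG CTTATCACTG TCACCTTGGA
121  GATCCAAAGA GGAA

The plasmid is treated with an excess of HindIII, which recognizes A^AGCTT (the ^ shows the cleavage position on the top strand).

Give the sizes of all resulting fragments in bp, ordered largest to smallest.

HindIII sites (AAGCTT) start at positions 23, 43, 64, 98.
HindIII cuts after the first base of each site, so after positions 23, 43, 64, 98.
Circular molecule, 4 cuts → 4 fragments:
  24–43 → 20 bp
  44–64 → 21 bp
  65–98 → 34 bp
  99–134 then 1–23 → 36 + 23 = 59 bp
Sorted largest to smallest: 59, 34, 21, 20 bp.

59, 34, 21, 20 bp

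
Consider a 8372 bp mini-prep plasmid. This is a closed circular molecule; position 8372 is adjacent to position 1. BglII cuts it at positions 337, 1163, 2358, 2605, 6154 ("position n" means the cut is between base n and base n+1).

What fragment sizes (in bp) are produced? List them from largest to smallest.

Circular molecule, 5 cuts → 5 fragments:
  1163 − 337 = 826 bp
  2358 − 1163 = 1195 bp
  2605 − 2358 = 247 bp
  6154 − 2605 = 3549 bp
  wrap: 8372 − 6154 + 337 = 2555 bp
Sorted largest to smallest: 3549, 2555, 1195, 826, 247 bp.

3549, 2555, 1195, 826, 247 bp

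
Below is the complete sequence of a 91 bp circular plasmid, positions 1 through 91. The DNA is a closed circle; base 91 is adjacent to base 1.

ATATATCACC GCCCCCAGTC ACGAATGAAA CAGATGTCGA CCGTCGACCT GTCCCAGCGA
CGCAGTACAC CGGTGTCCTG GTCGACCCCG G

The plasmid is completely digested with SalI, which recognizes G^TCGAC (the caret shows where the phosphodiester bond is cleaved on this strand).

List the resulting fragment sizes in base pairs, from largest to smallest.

SalI sites (GTCGAC) start at positions 36, 43, 81.
SalI cuts after the first base of each site, so after positions 36, 43, 81.
Circular molecule, 3 cuts → 3 fragments:
  37–43 → 7 bp
  44–81 → 38 bp
  82–91 then 1–36 → 10 + 36 = 46 bp
Sorted largest to smallest: 46, 38, 7 bp.

46, 38, 7 bp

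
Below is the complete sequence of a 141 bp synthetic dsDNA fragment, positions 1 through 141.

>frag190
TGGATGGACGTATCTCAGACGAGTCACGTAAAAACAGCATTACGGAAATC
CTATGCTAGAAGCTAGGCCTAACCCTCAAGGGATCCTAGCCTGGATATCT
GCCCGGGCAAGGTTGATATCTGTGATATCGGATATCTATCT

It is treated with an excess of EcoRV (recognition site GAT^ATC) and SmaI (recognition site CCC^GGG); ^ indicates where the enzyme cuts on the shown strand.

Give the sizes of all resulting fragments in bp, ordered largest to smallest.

96, 13, 9, 8, 8, 7 bp

EcoRV sites (GATATC) start at positions 94, 115, 124, 131.
EcoRV cuts after base 3 of each site, so after positions 96, 117, 126, 133.
The SmaI site (CCCGGG) starts at position 102.
SmaI cuts after base 3 of each site, so after position 104.
Combined cut positions: 96, 104, 117, 126, 133.
Linear molecule, 5 cuts → 6 fragments:
  1–96 → 96 bp
  97–104 → 8 bp
  105–117 → 13 bp
  118–126 → 9 bp
  127–133 → 7 bp
  134–141 → 8 bp
Sorted largest to smallest: 96, 13, 9, 8, 8, 7 bp.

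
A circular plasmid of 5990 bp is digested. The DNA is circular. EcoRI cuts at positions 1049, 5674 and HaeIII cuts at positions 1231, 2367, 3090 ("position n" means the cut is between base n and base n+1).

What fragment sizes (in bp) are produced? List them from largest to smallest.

2584, 1365, 1136, 723, 182 bp

Combined cut positions (sorted): 1049, 1231, 2367, 3090, 5674.
Circular molecule, 5 cuts → 5 fragments:
  1231 − 1049 = 182 bp
  2367 − 1231 = 1136 bp
  3090 − 2367 = 723 bp
  5674 − 3090 = 2584 bp
  wrap: 5990 − 5674 + 1049 = 1365 bp
Sorted largest to smallest: 2584, 1365, 1136, 723, 182 bp.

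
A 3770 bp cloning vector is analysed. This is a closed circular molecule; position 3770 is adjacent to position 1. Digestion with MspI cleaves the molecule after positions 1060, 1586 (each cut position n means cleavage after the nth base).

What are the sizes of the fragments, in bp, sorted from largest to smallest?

Circular molecule, 2 cuts → 2 fragments:
  1586 − 1060 = 526 bp
  wrap: 3770 − 1586 + 1060 = 3244 bp
Sorted largest to smallest: 3244, 526 bp.

3244, 526 bp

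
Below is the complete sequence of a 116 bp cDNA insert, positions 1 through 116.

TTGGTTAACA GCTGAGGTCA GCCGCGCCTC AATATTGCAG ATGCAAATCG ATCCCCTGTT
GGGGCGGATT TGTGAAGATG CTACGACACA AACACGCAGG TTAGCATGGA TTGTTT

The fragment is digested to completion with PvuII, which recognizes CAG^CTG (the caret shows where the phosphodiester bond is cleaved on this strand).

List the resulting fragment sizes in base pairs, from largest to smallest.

105, 11 bp

The PvuII site (CAGCTG) starts at position 9.
PvuII cuts after base 3 of each site, so after position 11.
Linear molecule, 1 cut → 2 fragments:
  1–11 → 11 bp
  12–116 → 105 bp
Sorted largest to smallest: 105, 11 bp.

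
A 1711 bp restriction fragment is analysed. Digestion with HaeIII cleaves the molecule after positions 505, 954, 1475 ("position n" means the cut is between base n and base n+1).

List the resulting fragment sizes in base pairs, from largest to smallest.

Linear molecule, 3 cuts → 4 fragments:
  505 − 0 = 505 bp
  954 − 505 = 449 bp
  1475 − 954 = 521 bp
  1711 − 1475 = 236 bp
Sorted largest to smallest: 521, 505, 449, 236 bp.

521, 505, 449, 236 bp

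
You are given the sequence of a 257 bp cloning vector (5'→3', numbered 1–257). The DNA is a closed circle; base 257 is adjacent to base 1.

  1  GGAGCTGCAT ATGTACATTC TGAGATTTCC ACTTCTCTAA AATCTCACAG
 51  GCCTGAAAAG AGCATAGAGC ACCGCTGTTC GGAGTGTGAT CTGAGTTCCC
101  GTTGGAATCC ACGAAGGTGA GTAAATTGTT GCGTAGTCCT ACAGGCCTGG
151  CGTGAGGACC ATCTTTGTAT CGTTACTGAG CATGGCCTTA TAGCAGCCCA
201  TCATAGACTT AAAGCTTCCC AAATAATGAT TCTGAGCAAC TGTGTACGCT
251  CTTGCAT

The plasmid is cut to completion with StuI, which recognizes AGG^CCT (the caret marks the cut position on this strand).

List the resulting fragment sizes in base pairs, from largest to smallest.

163, 94 bp

StuI sites (AGGCCT) start at positions 49, 143.
StuI cuts after base 3 of each site, so after positions 51, 145.
Circular molecule, 2 cuts → 2 fragments:
  52–145 → 94 bp
  146–257 then 1–51 → 112 + 51 = 163 bp
Sorted largest to smallest: 163, 94 bp.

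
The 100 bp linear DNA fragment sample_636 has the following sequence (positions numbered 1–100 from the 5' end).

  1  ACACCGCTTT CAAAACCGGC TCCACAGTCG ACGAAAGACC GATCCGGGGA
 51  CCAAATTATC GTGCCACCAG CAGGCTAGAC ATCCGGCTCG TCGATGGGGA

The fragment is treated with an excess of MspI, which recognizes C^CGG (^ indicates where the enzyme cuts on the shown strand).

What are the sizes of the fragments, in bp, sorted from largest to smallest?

MspI sites (CCGG) start at positions 16, 44, 83.
MspI cuts after the first base of each site, so after positions 16, 44, 83.
Linear molecule, 3 cuts → 4 fragments:
  1–16 → 16 bp
  17–44 → 28 bp
  45–83 → 39 bp
  84–100 → 17 bp
Sorted largest to smallest: 39, 28, 17, 16 bp.

39, 28, 17, 16 bp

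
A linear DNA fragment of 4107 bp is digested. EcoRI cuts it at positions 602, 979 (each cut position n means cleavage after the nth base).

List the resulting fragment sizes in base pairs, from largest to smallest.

Linear molecule, 2 cuts → 3 fragments:
  602 − 0 = 602 bp
  979 − 602 = 377 bp
  4107 − 979 = 3128 bp
Sorted largest to smallest: 3128, 602, 377 bp.

3128, 602, 377 bp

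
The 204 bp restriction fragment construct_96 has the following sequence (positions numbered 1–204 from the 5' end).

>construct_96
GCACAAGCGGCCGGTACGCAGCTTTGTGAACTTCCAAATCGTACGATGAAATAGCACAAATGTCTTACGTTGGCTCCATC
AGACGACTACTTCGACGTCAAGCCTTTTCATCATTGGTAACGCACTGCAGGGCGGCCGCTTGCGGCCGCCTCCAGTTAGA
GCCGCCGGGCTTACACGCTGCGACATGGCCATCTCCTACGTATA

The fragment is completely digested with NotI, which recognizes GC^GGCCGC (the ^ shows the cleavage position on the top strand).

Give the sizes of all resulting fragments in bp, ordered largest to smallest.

NotI sites (GCGGCCGC) start at positions 132, 142.
NotI cuts after base 2 of each site, so after positions 133, 143.
Linear molecule, 2 cuts → 3 fragments:
  1–133 → 133 bp
  134–143 → 10 bp
  144–204 → 61 bp
Sorted largest to smallest: 133, 61, 10 bp.

133, 61, 10 bp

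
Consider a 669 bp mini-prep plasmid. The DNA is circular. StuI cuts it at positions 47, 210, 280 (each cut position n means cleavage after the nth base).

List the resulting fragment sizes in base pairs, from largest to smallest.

436, 163, 70 bp

Circular molecule, 3 cuts → 3 fragments:
  210 − 47 = 163 bp
  280 − 210 = 70 bp
  wrap: 669 − 280 + 47 = 436 bp
Sorted largest to smallest: 436, 163, 70 bp.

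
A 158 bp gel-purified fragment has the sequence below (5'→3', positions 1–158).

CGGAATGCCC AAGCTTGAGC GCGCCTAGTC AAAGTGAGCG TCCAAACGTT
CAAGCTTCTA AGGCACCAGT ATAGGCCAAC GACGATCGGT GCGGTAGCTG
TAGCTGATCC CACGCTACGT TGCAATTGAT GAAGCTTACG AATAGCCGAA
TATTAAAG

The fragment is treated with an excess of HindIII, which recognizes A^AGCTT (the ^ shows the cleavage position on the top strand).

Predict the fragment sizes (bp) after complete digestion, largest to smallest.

HindIII sites (AAGCTT) start at positions 11, 52, 132.
HindIII cuts after the first base of each site, so after positions 11, 52, 132.
Linear molecule, 3 cuts → 4 fragments:
  1–11 → 11 bp
  12–52 → 41 bp
  53–132 → 80 bp
  133–158 → 26 bp
Sorted largest to smallest: 80, 41, 26, 11 bp.

80, 41, 26, 11 bp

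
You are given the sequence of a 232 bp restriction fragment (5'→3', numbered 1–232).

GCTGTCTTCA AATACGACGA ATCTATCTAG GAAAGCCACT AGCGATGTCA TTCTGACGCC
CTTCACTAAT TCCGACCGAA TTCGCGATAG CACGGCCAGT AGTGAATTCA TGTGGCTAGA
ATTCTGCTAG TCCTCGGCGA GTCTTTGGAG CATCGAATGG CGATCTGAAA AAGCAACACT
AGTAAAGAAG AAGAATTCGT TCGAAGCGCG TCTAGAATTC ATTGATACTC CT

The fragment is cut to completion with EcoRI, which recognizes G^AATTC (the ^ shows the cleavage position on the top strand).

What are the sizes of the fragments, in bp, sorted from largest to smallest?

EcoRI sites (GAATTC) start at positions 78, 104, 119, 193, 215.
EcoRI cuts after the first base of each site, so after positions 78, 104, 119, 193, 215.
Linear molecule, 5 cuts → 6 fragments:
  1–78 → 78 bp
  79–104 → 26 bp
  105–119 → 15 bp
  120–193 → 74 bp
  194–215 → 22 bp
  216–232 → 17 bp
Sorted largest to smallest: 78, 74, 26, 22, 17, 15 bp.

78, 74, 26, 22, 17, 15 bp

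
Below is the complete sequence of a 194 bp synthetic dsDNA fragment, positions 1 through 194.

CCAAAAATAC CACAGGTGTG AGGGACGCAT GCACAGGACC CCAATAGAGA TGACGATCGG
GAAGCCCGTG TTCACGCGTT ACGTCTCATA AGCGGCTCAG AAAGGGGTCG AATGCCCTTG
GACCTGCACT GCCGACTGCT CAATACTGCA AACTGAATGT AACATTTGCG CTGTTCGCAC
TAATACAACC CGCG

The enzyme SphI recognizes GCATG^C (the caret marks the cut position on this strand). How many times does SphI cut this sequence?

1

GCATGC occurs starting at position 27.
SphI cuts at 1 site.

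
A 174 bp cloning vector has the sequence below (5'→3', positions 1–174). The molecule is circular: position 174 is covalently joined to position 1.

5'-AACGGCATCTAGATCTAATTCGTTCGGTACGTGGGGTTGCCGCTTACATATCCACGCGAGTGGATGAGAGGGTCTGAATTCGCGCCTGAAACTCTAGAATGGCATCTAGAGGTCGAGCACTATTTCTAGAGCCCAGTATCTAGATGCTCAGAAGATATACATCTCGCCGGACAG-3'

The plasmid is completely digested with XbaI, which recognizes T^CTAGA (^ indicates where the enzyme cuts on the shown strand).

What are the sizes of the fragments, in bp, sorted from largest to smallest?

XbaI sites (TCTAGA) start at positions 8, 93, 105, 125, 139.
XbaI cuts after the first base of each site, so after positions 8, 93, 105, 125, 139.
Circular molecule, 5 cuts → 5 fragments:
  9–93 → 85 bp
  94–105 → 12 bp
  106–125 → 20 bp
  126–139 → 14 bp
  140–174 then 1–8 → 35 + 8 = 43 bp
Sorted largest to smallest: 85, 43, 20, 14, 12 bp.

85, 43, 20, 14, 12 bp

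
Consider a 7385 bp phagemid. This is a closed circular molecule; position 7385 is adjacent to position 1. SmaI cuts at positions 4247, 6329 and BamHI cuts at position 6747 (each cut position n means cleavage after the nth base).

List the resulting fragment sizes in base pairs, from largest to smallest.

4885, 2082, 418 bp

Combined cut positions (sorted): 4247, 6329, 6747.
Circular molecule, 3 cuts → 3 fragments:
  6329 − 4247 = 2082 bp
  6747 − 6329 = 418 bp
  wrap: 7385 − 6747 + 4247 = 4885 bp
Sorted largest to smallest: 4885, 2082, 418 bp.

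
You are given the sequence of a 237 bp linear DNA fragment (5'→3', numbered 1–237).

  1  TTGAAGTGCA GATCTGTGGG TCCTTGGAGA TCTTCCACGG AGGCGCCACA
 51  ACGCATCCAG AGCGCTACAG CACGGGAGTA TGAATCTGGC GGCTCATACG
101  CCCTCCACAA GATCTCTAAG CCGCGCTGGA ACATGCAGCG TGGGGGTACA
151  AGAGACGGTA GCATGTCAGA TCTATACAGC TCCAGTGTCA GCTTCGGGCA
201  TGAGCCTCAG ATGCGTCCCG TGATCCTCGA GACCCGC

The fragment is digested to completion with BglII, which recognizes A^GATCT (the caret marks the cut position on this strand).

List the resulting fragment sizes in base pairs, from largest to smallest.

BglII sites (AGATCT) start at positions 10, 28, 110, 168.
BglII cuts after the first base of each site, so after positions 10, 28, 110, 168.
Linear molecule, 4 cuts → 5 fragments:
  1–10 → 10 bp
  11–28 → 18 bp
  29–110 → 82 bp
  111–168 → 58 bp
  169–237 → 69 bp
Sorted largest to smallest: 82, 69, 58, 18, 10 bp.

82, 69, 58, 18, 10 bp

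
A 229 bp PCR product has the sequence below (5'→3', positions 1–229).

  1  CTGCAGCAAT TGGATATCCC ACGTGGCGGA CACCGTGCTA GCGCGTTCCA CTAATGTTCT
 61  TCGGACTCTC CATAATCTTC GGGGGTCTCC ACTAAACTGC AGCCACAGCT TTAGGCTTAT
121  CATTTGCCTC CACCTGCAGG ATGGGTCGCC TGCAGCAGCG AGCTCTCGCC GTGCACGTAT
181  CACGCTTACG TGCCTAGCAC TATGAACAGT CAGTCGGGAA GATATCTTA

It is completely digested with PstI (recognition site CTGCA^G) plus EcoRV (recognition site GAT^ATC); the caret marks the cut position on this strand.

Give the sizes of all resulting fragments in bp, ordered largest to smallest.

86, 69, 37, 16, 10, 6, 5 bp

PstI sites (CTGCAG) start at positions 1, 97, 134, 150.
PstI cuts after base 5 of each site (before the last base), so after positions 5, 101, 138, 154.
EcoRV sites (GATATC) start at positions 13, 221.
EcoRV cuts after base 3 of each site, so after positions 15, 223.
Combined cut positions: 5, 15, 101, 138, 154, 223.
Linear molecule, 6 cuts → 7 fragments:
  1–5 → 5 bp
  6–15 → 10 bp
  16–101 → 86 bp
  102–138 → 37 bp
  139–154 → 16 bp
  155–223 → 69 bp
  224–229 → 6 bp
Sorted largest to smallest: 86, 69, 37, 16, 10, 6, 5 bp.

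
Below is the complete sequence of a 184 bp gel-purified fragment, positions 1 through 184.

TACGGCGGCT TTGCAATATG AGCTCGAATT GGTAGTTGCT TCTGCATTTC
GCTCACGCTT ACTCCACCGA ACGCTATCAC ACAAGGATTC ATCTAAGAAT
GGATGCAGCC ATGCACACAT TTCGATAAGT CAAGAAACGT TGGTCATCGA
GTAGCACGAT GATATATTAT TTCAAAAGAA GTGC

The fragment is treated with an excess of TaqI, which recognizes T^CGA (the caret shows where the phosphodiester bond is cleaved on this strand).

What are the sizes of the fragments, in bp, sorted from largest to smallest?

98, 37, 25, 24 bp

TaqI sites (TCGA) start at positions 24, 122, 147.
TaqI cuts after the first base of each site, so after positions 24, 122, 147.
Linear molecule, 3 cuts → 4 fragments:
  1–24 → 24 bp
  25–122 → 98 bp
  123–147 → 25 bp
  148–184 → 37 bp
Sorted largest to smallest: 98, 37, 25, 24 bp.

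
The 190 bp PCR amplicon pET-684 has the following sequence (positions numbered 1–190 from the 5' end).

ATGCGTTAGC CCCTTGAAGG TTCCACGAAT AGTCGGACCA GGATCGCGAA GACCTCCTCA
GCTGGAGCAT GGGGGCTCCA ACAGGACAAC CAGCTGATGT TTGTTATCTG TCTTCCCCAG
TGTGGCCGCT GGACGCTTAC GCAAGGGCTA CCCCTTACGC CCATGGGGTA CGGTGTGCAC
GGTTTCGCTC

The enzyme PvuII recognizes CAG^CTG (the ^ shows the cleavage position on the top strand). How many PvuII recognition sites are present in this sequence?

2

CAGCTG occurs starting at positions 59, 91.
PvuII cuts at 2 sites.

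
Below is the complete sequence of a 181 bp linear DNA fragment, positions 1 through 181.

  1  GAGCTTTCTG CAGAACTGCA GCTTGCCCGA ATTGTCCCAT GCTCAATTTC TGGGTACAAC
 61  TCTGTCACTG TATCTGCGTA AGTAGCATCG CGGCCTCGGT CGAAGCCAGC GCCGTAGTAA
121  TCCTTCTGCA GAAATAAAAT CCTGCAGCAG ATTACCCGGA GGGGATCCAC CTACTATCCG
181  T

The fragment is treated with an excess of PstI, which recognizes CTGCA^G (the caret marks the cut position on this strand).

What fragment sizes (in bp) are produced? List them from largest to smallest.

PstI sites (CTGCAG) start at positions 8, 16, 126, 142.
PstI cuts after base 5 of each site (before the last base), so after positions 12, 20, 130, 146.
Linear molecule, 4 cuts → 5 fragments:
  1–12 → 12 bp
  13–20 → 8 bp
  21–130 → 110 bp
  131–146 → 16 bp
  147–181 → 35 bp
Sorted largest to smallest: 110, 35, 16, 12, 8 bp.

110, 35, 16, 12, 8 bp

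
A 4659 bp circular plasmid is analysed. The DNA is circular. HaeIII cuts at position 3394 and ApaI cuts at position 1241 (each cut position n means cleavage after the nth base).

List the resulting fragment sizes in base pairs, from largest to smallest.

2506, 2153 bp

Combined cut positions (sorted): 1241, 3394.
Circular molecule, 2 cuts → 2 fragments:
  3394 − 1241 = 2153 bp
  wrap: 4659 − 3394 + 1241 = 2506 bp
Sorted largest to smallest: 2506, 2153 bp.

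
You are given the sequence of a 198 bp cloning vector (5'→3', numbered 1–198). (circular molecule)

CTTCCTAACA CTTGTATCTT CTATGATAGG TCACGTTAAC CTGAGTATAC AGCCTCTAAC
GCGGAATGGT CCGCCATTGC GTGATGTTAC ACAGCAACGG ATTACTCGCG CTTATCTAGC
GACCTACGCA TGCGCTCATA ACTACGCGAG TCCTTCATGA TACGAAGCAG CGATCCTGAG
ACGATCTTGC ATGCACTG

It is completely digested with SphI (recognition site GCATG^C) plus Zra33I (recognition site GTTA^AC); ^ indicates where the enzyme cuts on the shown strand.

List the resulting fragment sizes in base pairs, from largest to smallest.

94, 61, 43 bp

SphI sites (GCATGC) start at positions 128, 189.
SphI cuts after base 5 of each site (before the last base), so after positions 132, 193.
The Zra33I site (GTTAAC) starts at position 35.
Zra33I cuts after base 4 of each site, so after position 38.
Combined cut positions: 38, 132, 193.
Circular molecule, 3 cuts → 3 fragments:
  39–132 → 94 bp
  133–193 → 61 bp
  194–198 then 1–38 → 5 + 38 = 43 bp
Sorted largest to smallest: 94, 61, 43 bp.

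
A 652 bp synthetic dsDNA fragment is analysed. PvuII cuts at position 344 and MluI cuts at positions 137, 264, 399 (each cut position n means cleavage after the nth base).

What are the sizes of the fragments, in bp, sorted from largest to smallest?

Combined cut positions (sorted): 137, 264, 344, 399.
Linear molecule, 4 cuts → 5 fragments:
  137 − 0 = 137 bp
  264 − 137 = 127 bp
  344 − 264 = 80 bp
  399 − 344 = 55 bp
  652 − 399 = 253 bp
Sorted largest to smallest: 253, 137, 127, 80, 55 bp.

253, 137, 127, 80, 55 bp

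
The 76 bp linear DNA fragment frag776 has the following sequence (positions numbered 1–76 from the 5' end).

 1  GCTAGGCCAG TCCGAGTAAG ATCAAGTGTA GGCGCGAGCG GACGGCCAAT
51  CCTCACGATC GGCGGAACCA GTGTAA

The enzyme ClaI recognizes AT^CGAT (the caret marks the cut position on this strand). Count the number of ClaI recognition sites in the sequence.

0

No occurrence of ATCGAT is present in the sequence.
ClaI does not cut: 0 sites.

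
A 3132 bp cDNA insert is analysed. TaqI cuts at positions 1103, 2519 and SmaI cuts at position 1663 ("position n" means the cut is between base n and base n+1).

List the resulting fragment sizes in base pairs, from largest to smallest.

Combined cut positions (sorted): 1103, 1663, 2519.
Linear molecule, 3 cuts → 4 fragments:
  1103 − 0 = 1103 bp
  1663 − 1103 = 560 bp
  2519 − 1663 = 856 bp
  3132 − 2519 = 613 bp
Sorted largest to smallest: 1103, 856, 613, 560 bp.

1103, 856, 613, 560 bp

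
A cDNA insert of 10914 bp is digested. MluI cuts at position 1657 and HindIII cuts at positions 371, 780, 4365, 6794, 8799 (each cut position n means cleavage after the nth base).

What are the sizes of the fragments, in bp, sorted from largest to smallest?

2708, 2429, 2115, 2005, 877, 409, 371 bp

Combined cut positions (sorted): 371, 780, 1657, 4365, 6794, 8799.
Linear molecule, 6 cuts → 7 fragments:
  371 − 0 = 371 bp
  780 − 371 = 409 bp
  1657 − 780 = 877 bp
  4365 − 1657 = 2708 bp
  6794 − 4365 = 2429 bp
  8799 − 6794 = 2005 bp
  10914 − 8799 = 2115 bp
Sorted largest to smallest: 2708, 2429, 2115, 2005, 877, 409, 371 bp.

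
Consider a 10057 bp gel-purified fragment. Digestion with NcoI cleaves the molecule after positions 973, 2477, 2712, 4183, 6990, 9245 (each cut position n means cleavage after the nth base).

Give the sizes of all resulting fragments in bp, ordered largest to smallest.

Linear molecule, 6 cuts → 7 fragments:
  973 − 0 = 973 bp
  2477 − 973 = 1504 bp
  2712 − 2477 = 235 bp
  4183 − 2712 = 1471 bp
  6990 − 4183 = 2807 bp
  9245 − 6990 = 2255 bp
  10057 − 9245 = 812 bp
Sorted largest to smallest: 2807, 2255, 1504, 1471, 973, 812, 235 bp.

2807, 2255, 1504, 1471, 973, 812, 235 bp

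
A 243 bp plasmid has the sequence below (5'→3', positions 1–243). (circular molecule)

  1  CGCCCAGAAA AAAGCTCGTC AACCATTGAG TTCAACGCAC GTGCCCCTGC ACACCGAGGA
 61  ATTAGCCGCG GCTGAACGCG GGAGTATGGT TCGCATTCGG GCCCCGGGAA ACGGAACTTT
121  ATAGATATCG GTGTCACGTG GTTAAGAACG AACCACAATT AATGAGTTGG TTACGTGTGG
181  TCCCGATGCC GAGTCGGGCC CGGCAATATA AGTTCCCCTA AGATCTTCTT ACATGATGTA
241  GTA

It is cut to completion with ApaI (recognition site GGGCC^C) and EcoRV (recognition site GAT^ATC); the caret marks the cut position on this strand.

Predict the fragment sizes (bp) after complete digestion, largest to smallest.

146, 74, 23 bp

ApaI sites (GGGCCC) start at positions 99, 196.
ApaI cuts after base 5 of each site (before the last base), so after positions 103, 200.
The EcoRV site (GATATC) starts at position 124.
EcoRV cuts after base 3 of each site, so after position 126.
Combined cut positions: 103, 126, 200.
Circular molecule, 3 cuts → 3 fragments:
  104–126 → 23 bp
  127–200 → 74 bp
  201–243 then 1–103 → 43 + 103 = 146 bp
Sorted largest to smallest: 146, 74, 23 bp.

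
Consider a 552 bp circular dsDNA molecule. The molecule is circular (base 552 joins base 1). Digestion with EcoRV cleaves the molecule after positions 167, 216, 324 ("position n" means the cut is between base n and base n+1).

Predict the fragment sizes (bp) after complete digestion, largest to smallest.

395, 108, 49 bp

Circular molecule, 3 cuts → 3 fragments:
  216 − 167 = 49 bp
  324 − 216 = 108 bp
  wrap: 552 − 324 + 167 = 395 bp
Sorted largest to smallest: 395, 108, 49 bp.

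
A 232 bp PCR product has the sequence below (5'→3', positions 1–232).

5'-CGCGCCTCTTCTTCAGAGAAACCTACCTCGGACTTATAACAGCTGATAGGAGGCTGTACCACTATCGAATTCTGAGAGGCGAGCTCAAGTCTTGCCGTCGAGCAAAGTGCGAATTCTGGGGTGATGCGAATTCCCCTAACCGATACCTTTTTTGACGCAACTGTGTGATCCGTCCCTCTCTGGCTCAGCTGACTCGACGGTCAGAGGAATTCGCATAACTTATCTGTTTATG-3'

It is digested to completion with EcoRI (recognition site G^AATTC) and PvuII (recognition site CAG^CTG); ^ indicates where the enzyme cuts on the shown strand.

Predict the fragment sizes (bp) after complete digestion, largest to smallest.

60, 44, 42, 25, 25, 19, 17 bp

EcoRI sites (GAATTC) start at positions 67, 111, 128, 207.
EcoRI cuts after the first base of each site, so after positions 67, 111, 128, 207.
PvuII sites (CAGCTG) start at positions 40, 186.
PvuII cuts after base 3 of each site, so after positions 42, 188.
Combined cut positions: 42, 67, 111, 128, 188, 207.
Linear molecule, 6 cuts → 7 fragments:
  1–42 → 42 bp
  43–67 → 25 bp
  68–111 → 44 bp
  112–128 → 17 bp
  129–188 → 60 bp
  189–207 → 19 bp
  208–232 → 25 bp
Sorted largest to smallest: 60, 44, 42, 25, 25, 19, 17 bp.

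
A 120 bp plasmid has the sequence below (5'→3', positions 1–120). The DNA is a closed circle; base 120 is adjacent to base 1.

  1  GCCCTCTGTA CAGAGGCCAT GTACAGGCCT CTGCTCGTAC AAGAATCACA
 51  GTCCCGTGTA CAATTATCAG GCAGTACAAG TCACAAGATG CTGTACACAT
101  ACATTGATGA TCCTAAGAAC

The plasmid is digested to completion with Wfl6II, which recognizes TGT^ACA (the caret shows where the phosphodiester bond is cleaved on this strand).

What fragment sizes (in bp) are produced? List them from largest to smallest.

37, 35, 35, 13 bp

Wfl6II sites (TGTACA) start at positions 7, 20, 57, 92.
Wfl6II cuts after base 3 of each site, so after positions 9, 22, 59, 94.
Circular molecule, 4 cuts → 4 fragments:
  10–22 → 13 bp
  23–59 → 37 bp
  60–94 → 35 bp
  95–120 then 1–9 → 26 + 9 = 35 bp
Sorted largest to smallest: 37, 35, 35, 13 bp.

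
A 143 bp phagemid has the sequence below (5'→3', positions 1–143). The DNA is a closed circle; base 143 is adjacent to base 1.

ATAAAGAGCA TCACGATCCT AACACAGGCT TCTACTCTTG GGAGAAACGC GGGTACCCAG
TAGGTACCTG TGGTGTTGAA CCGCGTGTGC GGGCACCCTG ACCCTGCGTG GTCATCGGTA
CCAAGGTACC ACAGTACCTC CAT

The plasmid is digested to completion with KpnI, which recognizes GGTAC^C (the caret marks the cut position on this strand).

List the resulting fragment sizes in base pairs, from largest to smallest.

70, 54, 11, 8 bp

KpnI sites (GGTACC) start at positions 52, 63, 117, 125.
KpnI cuts after base 5 of each site (before the last base), so after positions 56, 67, 121, 129.
Circular molecule, 4 cuts → 4 fragments:
  57–67 → 11 bp
  68–121 → 54 bp
  122–129 → 8 bp
  130–143 then 1–56 → 14 + 56 = 70 bp
Sorted largest to smallest: 70, 54, 11, 8 bp.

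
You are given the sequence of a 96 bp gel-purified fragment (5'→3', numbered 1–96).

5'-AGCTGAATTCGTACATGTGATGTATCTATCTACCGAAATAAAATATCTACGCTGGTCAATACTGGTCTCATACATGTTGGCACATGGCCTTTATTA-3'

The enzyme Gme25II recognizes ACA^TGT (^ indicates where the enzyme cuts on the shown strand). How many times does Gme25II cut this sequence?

ACATGT occurs starting at positions 13, 72.
Gme25II cuts at 2 sites.

2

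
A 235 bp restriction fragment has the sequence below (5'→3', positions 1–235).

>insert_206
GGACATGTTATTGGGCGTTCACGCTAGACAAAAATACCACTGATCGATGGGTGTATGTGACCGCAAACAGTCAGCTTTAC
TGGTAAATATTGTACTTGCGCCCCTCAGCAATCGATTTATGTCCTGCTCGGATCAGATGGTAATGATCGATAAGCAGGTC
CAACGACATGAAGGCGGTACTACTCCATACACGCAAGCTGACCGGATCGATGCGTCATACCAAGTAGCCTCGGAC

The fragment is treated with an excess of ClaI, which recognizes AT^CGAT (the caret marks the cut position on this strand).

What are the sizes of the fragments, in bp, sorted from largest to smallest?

ClaI sites (ATCGAT) start at positions 43, 111, 146, 206.
ClaI cuts after base 2 of each site, so after positions 44, 112, 147, 207.
Linear molecule, 4 cuts → 5 fragments:
  1–44 → 44 bp
  45–112 → 68 bp
  113–147 → 35 bp
  148–207 → 60 bp
  208–235 → 28 bp
Sorted largest to smallest: 68, 60, 44, 35, 28 bp.

68, 60, 44, 35, 28 bp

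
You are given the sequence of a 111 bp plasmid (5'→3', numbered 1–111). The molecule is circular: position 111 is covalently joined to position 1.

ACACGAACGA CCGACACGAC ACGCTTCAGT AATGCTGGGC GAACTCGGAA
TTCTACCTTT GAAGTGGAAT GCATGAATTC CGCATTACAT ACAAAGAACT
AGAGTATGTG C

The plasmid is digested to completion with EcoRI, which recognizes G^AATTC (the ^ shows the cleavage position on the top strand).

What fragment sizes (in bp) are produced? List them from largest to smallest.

84, 27 bp

EcoRI sites (GAATTC) start at positions 48, 75.
EcoRI cuts after the first base of each site, so after positions 48, 75.
Circular molecule, 2 cuts → 2 fragments:
  49–75 → 27 bp
  76–111 then 1–48 → 36 + 48 = 84 bp
Sorted largest to smallest: 84, 27 bp.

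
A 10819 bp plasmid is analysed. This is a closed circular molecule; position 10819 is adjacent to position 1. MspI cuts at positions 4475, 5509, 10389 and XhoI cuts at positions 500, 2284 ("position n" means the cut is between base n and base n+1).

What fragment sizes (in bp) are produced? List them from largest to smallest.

Combined cut positions (sorted): 500, 2284, 4475, 5509, 10389.
Circular molecule, 5 cuts → 5 fragments:
  2284 − 500 = 1784 bp
  4475 − 2284 = 2191 bp
  5509 − 4475 = 1034 bp
  10389 − 5509 = 4880 bp
  wrap: 10819 − 10389 + 500 = 930 bp
Sorted largest to smallest: 4880, 2191, 1784, 1034, 930 bp.

4880, 2191, 1784, 1034, 930 bp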